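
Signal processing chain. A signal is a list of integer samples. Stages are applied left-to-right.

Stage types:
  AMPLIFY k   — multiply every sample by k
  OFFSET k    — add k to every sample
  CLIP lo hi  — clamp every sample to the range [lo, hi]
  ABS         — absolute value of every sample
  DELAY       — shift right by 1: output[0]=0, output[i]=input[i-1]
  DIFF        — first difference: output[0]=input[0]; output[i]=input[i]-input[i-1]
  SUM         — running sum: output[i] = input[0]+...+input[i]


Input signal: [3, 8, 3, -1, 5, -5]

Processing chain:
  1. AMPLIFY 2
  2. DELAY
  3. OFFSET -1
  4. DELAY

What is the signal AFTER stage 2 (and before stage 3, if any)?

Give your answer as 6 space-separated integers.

Answer: 0 6 16 6 -2 10

Derivation:
Input: [3, 8, 3, -1, 5, -5]
Stage 1 (AMPLIFY 2): 3*2=6, 8*2=16, 3*2=6, -1*2=-2, 5*2=10, -5*2=-10 -> [6, 16, 6, -2, 10, -10]
Stage 2 (DELAY): [0, 6, 16, 6, -2, 10] = [0, 6, 16, 6, -2, 10] -> [0, 6, 16, 6, -2, 10]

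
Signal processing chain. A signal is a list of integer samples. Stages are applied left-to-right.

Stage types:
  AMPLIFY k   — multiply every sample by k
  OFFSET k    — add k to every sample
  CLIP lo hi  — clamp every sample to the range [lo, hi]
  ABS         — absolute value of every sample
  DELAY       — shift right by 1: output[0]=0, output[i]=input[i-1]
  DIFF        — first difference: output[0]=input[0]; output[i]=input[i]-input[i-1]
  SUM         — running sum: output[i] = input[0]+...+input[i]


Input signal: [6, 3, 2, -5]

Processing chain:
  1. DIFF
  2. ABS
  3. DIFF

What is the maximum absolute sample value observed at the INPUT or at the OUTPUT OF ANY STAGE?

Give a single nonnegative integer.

Input: [6, 3, 2, -5] (max |s|=6)
Stage 1 (DIFF): s[0]=6, 3-6=-3, 2-3=-1, -5-2=-7 -> [6, -3, -1, -7] (max |s|=7)
Stage 2 (ABS): |6|=6, |-3|=3, |-1|=1, |-7|=7 -> [6, 3, 1, 7] (max |s|=7)
Stage 3 (DIFF): s[0]=6, 3-6=-3, 1-3=-2, 7-1=6 -> [6, -3, -2, 6] (max |s|=6)
Overall max amplitude: 7

Answer: 7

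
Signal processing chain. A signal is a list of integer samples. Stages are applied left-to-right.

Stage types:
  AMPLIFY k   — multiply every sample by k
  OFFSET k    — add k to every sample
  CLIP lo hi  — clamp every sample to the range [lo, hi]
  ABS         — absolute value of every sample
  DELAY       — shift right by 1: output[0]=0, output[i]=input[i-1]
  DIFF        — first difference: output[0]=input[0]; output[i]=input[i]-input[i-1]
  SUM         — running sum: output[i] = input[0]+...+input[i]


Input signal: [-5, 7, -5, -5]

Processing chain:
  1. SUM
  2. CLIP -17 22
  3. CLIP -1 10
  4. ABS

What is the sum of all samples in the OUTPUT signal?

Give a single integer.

Answer: 5

Derivation:
Input: [-5, 7, -5, -5]
Stage 1 (SUM): sum[0..0]=-5, sum[0..1]=2, sum[0..2]=-3, sum[0..3]=-8 -> [-5, 2, -3, -8]
Stage 2 (CLIP -17 22): clip(-5,-17,22)=-5, clip(2,-17,22)=2, clip(-3,-17,22)=-3, clip(-8,-17,22)=-8 -> [-5, 2, -3, -8]
Stage 3 (CLIP -1 10): clip(-5,-1,10)=-1, clip(2,-1,10)=2, clip(-3,-1,10)=-1, clip(-8,-1,10)=-1 -> [-1, 2, -1, -1]
Stage 4 (ABS): |-1|=1, |2|=2, |-1|=1, |-1|=1 -> [1, 2, 1, 1]
Output sum: 5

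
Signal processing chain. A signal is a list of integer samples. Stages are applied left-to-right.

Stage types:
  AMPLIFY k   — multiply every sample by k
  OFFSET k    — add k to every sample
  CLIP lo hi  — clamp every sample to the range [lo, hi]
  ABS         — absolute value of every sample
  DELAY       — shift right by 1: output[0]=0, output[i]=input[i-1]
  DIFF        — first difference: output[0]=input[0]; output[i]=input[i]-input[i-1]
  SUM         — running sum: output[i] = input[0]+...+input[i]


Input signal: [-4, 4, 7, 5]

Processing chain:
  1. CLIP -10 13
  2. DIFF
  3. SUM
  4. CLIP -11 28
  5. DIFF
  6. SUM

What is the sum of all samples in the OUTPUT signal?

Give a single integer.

Answer: 12

Derivation:
Input: [-4, 4, 7, 5]
Stage 1 (CLIP -10 13): clip(-4,-10,13)=-4, clip(4,-10,13)=4, clip(7,-10,13)=7, clip(5,-10,13)=5 -> [-4, 4, 7, 5]
Stage 2 (DIFF): s[0]=-4, 4--4=8, 7-4=3, 5-7=-2 -> [-4, 8, 3, -2]
Stage 3 (SUM): sum[0..0]=-4, sum[0..1]=4, sum[0..2]=7, sum[0..3]=5 -> [-4, 4, 7, 5]
Stage 4 (CLIP -11 28): clip(-4,-11,28)=-4, clip(4,-11,28)=4, clip(7,-11,28)=7, clip(5,-11,28)=5 -> [-4, 4, 7, 5]
Stage 5 (DIFF): s[0]=-4, 4--4=8, 7-4=3, 5-7=-2 -> [-4, 8, 3, -2]
Stage 6 (SUM): sum[0..0]=-4, sum[0..1]=4, sum[0..2]=7, sum[0..3]=5 -> [-4, 4, 7, 5]
Output sum: 12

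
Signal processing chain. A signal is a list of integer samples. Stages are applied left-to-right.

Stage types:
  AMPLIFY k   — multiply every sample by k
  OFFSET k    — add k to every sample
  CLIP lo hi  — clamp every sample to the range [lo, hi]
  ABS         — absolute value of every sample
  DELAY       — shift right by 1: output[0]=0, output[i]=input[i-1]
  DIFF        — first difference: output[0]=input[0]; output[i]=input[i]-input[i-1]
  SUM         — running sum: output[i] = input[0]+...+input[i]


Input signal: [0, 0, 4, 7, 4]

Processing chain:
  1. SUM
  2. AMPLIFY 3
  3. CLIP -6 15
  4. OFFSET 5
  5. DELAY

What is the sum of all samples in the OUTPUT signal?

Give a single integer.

Input: [0, 0, 4, 7, 4]
Stage 1 (SUM): sum[0..0]=0, sum[0..1]=0, sum[0..2]=4, sum[0..3]=11, sum[0..4]=15 -> [0, 0, 4, 11, 15]
Stage 2 (AMPLIFY 3): 0*3=0, 0*3=0, 4*3=12, 11*3=33, 15*3=45 -> [0, 0, 12, 33, 45]
Stage 3 (CLIP -6 15): clip(0,-6,15)=0, clip(0,-6,15)=0, clip(12,-6,15)=12, clip(33,-6,15)=15, clip(45,-6,15)=15 -> [0, 0, 12, 15, 15]
Stage 4 (OFFSET 5): 0+5=5, 0+5=5, 12+5=17, 15+5=20, 15+5=20 -> [5, 5, 17, 20, 20]
Stage 5 (DELAY): [0, 5, 5, 17, 20] = [0, 5, 5, 17, 20] -> [0, 5, 5, 17, 20]
Output sum: 47

Answer: 47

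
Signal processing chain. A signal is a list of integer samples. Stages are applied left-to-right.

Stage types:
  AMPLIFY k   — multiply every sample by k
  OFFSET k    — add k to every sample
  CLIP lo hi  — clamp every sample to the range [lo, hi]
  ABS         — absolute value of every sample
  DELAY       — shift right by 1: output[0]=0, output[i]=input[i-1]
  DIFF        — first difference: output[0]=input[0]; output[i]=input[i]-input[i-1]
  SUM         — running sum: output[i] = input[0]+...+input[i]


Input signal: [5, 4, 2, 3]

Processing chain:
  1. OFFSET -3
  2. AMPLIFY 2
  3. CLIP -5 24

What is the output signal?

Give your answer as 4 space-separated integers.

Input: [5, 4, 2, 3]
Stage 1 (OFFSET -3): 5+-3=2, 4+-3=1, 2+-3=-1, 3+-3=0 -> [2, 1, -1, 0]
Stage 2 (AMPLIFY 2): 2*2=4, 1*2=2, -1*2=-2, 0*2=0 -> [4, 2, -2, 0]
Stage 3 (CLIP -5 24): clip(4,-5,24)=4, clip(2,-5,24)=2, clip(-2,-5,24)=-2, clip(0,-5,24)=0 -> [4, 2, -2, 0]

Answer: 4 2 -2 0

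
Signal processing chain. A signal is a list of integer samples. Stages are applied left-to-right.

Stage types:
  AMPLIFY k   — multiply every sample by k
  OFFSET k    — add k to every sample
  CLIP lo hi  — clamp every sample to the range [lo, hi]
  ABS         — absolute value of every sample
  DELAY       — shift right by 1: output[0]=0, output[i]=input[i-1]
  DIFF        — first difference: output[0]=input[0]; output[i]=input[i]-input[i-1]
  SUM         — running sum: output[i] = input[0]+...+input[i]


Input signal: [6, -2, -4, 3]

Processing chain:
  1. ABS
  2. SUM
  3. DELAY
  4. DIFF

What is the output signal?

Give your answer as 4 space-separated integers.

Input: [6, -2, -4, 3]
Stage 1 (ABS): |6|=6, |-2|=2, |-4|=4, |3|=3 -> [6, 2, 4, 3]
Stage 2 (SUM): sum[0..0]=6, sum[0..1]=8, sum[0..2]=12, sum[0..3]=15 -> [6, 8, 12, 15]
Stage 3 (DELAY): [0, 6, 8, 12] = [0, 6, 8, 12] -> [0, 6, 8, 12]
Stage 4 (DIFF): s[0]=0, 6-0=6, 8-6=2, 12-8=4 -> [0, 6, 2, 4]

Answer: 0 6 2 4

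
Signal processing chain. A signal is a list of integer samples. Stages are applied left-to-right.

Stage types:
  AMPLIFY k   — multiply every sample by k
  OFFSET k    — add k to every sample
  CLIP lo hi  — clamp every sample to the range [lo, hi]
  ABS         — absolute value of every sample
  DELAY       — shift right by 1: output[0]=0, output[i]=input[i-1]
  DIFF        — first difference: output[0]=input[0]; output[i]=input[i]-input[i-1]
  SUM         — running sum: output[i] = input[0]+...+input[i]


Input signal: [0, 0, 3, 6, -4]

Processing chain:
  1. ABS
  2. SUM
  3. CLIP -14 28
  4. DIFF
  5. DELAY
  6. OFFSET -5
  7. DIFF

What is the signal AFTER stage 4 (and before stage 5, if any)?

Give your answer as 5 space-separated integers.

Input: [0, 0, 3, 6, -4]
Stage 1 (ABS): |0|=0, |0|=0, |3|=3, |6|=6, |-4|=4 -> [0, 0, 3, 6, 4]
Stage 2 (SUM): sum[0..0]=0, sum[0..1]=0, sum[0..2]=3, sum[0..3]=9, sum[0..4]=13 -> [0, 0, 3, 9, 13]
Stage 3 (CLIP -14 28): clip(0,-14,28)=0, clip(0,-14,28)=0, clip(3,-14,28)=3, clip(9,-14,28)=9, clip(13,-14,28)=13 -> [0, 0, 3, 9, 13]
Stage 4 (DIFF): s[0]=0, 0-0=0, 3-0=3, 9-3=6, 13-9=4 -> [0, 0, 3, 6, 4]

Answer: 0 0 3 6 4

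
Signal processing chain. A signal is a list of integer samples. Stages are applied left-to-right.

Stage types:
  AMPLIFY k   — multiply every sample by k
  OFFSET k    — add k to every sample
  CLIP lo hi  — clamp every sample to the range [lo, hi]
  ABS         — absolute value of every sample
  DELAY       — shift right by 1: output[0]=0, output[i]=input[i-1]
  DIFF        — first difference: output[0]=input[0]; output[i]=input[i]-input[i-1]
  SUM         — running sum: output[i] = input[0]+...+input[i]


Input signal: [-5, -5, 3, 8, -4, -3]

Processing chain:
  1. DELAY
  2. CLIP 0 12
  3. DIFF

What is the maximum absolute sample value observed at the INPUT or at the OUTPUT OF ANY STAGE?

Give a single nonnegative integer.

Answer: 8

Derivation:
Input: [-5, -5, 3, 8, -4, -3] (max |s|=8)
Stage 1 (DELAY): [0, -5, -5, 3, 8, -4] = [0, -5, -5, 3, 8, -4] -> [0, -5, -5, 3, 8, -4] (max |s|=8)
Stage 2 (CLIP 0 12): clip(0,0,12)=0, clip(-5,0,12)=0, clip(-5,0,12)=0, clip(3,0,12)=3, clip(8,0,12)=8, clip(-4,0,12)=0 -> [0, 0, 0, 3, 8, 0] (max |s|=8)
Stage 3 (DIFF): s[0]=0, 0-0=0, 0-0=0, 3-0=3, 8-3=5, 0-8=-8 -> [0, 0, 0, 3, 5, -8] (max |s|=8)
Overall max amplitude: 8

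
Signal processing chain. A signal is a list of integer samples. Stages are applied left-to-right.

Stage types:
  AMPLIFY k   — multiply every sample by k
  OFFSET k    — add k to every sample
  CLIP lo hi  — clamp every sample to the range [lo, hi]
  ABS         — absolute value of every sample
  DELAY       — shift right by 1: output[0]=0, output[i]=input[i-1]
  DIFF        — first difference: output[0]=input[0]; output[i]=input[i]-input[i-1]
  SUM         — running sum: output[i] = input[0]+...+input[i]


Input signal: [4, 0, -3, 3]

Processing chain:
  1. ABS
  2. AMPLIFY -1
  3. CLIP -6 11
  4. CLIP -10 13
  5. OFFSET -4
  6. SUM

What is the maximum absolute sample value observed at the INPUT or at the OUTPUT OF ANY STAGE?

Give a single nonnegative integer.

Answer: 26

Derivation:
Input: [4, 0, -3, 3] (max |s|=4)
Stage 1 (ABS): |4|=4, |0|=0, |-3|=3, |3|=3 -> [4, 0, 3, 3] (max |s|=4)
Stage 2 (AMPLIFY -1): 4*-1=-4, 0*-1=0, 3*-1=-3, 3*-1=-3 -> [-4, 0, -3, -3] (max |s|=4)
Stage 3 (CLIP -6 11): clip(-4,-6,11)=-4, clip(0,-6,11)=0, clip(-3,-6,11)=-3, clip(-3,-6,11)=-3 -> [-4, 0, -3, -3] (max |s|=4)
Stage 4 (CLIP -10 13): clip(-4,-10,13)=-4, clip(0,-10,13)=0, clip(-3,-10,13)=-3, clip(-3,-10,13)=-3 -> [-4, 0, -3, -3] (max |s|=4)
Stage 5 (OFFSET -4): -4+-4=-8, 0+-4=-4, -3+-4=-7, -3+-4=-7 -> [-8, -4, -7, -7] (max |s|=8)
Stage 6 (SUM): sum[0..0]=-8, sum[0..1]=-12, sum[0..2]=-19, sum[0..3]=-26 -> [-8, -12, -19, -26] (max |s|=26)
Overall max amplitude: 26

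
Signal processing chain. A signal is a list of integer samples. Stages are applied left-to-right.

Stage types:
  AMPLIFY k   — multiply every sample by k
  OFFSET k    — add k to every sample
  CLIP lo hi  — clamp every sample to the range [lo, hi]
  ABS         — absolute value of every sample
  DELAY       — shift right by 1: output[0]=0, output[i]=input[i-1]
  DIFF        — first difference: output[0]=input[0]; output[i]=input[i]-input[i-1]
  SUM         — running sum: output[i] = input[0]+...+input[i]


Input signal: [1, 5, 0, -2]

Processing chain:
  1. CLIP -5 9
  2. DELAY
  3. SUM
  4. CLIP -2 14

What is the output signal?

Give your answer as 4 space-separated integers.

Input: [1, 5, 0, -2]
Stage 1 (CLIP -5 9): clip(1,-5,9)=1, clip(5,-5,9)=5, clip(0,-5,9)=0, clip(-2,-5,9)=-2 -> [1, 5, 0, -2]
Stage 2 (DELAY): [0, 1, 5, 0] = [0, 1, 5, 0] -> [0, 1, 5, 0]
Stage 3 (SUM): sum[0..0]=0, sum[0..1]=1, sum[0..2]=6, sum[0..3]=6 -> [0, 1, 6, 6]
Stage 4 (CLIP -2 14): clip(0,-2,14)=0, clip(1,-2,14)=1, clip(6,-2,14)=6, clip(6,-2,14)=6 -> [0, 1, 6, 6]

Answer: 0 1 6 6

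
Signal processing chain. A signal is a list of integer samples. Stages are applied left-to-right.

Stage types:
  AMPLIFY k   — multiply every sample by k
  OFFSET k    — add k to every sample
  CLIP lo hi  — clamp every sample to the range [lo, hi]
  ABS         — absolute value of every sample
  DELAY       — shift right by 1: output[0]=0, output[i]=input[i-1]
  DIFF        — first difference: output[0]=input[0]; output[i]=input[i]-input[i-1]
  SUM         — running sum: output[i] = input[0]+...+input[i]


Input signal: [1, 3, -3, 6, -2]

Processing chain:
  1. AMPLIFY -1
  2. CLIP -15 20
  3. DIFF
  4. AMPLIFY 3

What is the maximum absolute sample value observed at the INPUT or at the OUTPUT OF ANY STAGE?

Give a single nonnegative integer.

Input: [1, 3, -3, 6, -2] (max |s|=6)
Stage 1 (AMPLIFY -1): 1*-1=-1, 3*-1=-3, -3*-1=3, 6*-1=-6, -2*-1=2 -> [-1, -3, 3, -6, 2] (max |s|=6)
Stage 2 (CLIP -15 20): clip(-1,-15,20)=-1, clip(-3,-15,20)=-3, clip(3,-15,20)=3, clip(-6,-15,20)=-6, clip(2,-15,20)=2 -> [-1, -3, 3, -6, 2] (max |s|=6)
Stage 3 (DIFF): s[0]=-1, -3--1=-2, 3--3=6, -6-3=-9, 2--6=8 -> [-1, -2, 6, -9, 8] (max |s|=9)
Stage 4 (AMPLIFY 3): -1*3=-3, -2*3=-6, 6*3=18, -9*3=-27, 8*3=24 -> [-3, -6, 18, -27, 24] (max |s|=27)
Overall max amplitude: 27

Answer: 27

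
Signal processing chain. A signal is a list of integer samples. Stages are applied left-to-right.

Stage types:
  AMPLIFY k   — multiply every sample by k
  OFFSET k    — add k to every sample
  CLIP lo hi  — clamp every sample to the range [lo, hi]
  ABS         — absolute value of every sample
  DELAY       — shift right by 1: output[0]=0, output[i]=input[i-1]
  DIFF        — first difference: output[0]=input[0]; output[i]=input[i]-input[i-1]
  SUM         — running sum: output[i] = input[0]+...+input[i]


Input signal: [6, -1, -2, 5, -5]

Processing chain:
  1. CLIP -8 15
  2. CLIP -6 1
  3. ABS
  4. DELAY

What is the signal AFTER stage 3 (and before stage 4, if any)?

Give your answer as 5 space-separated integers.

Input: [6, -1, -2, 5, -5]
Stage 1 (CLIP -8 15): clip(6,-8,15)=6, clip(-1,-8,15)=-1, clip(-2,-8,15)=-2, clip(5,-8,15)=5, clip(-5,-8,15)=-5 -> [6, -1, -2, 5, -5]
Stage 2 (CLIP -6 1): clip(6,-6,1)=1, clip(-1,-6,1)=-1, clip(-2,-6,1)=-2, clip(5,-6,1)=1, clip(-5,-6,1)=-5 -> [1, -1, -2, 1, -5]
Stage 3 (ABS): |1|=1, |-1|=1, |-2|=2, |1|=1, |-5|=5 -> [1, 1, 2, 1, 5]

Answer: 1 1 2 1 5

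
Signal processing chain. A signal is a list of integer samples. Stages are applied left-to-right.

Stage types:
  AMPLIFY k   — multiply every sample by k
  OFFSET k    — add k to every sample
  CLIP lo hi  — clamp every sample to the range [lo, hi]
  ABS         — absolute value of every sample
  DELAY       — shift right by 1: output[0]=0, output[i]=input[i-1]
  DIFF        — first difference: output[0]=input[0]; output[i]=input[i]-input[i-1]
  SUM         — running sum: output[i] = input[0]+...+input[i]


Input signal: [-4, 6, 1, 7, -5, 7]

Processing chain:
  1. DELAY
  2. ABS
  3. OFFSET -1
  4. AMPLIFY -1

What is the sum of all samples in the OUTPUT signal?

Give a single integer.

Input: [-4, 6, 1, 7, -5, 7]
Stage 1 (DELAY): [0, -4, 6, 1, 7, -5] = [0, -4, 6, 1, 7, -5] -> [0, -4, 6, 1, 7, -5]
Stage 2 (ABS): |0|=0, |-4|=4, |6|=6, |1|=1, |7|=7, |-5|=5 -> [0, 4, 6, 1, 7, 5]
Stage 3 (OFFSET -1): 0+-1=-1, 4+-1=3, 6+-1=5, 1+-1=0, 7+-1=6, 5+-1=4 -> [-1, 3, 5, 0, 6, 4]
Stage 4 (AMPLIFY -1): -1*-1=1, 3*-1=-3, 5*-1=-5, 0*-1=0, 6*-1=-6, 4*-1=-4 -> [1, -3, -5, 0, -6, -4]
Output sum: -17

Answer: -17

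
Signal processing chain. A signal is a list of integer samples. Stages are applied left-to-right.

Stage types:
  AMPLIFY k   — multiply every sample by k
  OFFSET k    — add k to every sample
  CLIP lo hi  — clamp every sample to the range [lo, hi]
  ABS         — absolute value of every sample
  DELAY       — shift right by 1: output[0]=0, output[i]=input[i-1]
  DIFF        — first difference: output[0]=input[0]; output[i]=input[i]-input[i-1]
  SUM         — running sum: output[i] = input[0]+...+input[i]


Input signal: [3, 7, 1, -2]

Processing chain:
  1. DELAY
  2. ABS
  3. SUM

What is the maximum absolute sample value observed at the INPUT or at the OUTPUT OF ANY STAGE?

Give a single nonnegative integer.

Answer: 11

Derivation:
Input: [3, 7, 1, -2] (max |s|=7)
Stage 1 (DELAY): [0, 3, 7, 1] = [0, 3, 7, 1] -> [0, 3, 7, 1] (max |s|=7)
Stage 2 (ABS): |0|=0, |3|=3, |7|=7, |1|=1 -> [0, 3, 7, 1] (max |s|=7)
Stage 3 (SUM): sum[0..0]=0, sum[0..1]=3, sum[0..2]=10, sum[0..3]=11 -> [0, 3, 10, 11] (max |s|=11)
Overall max amplitude: 11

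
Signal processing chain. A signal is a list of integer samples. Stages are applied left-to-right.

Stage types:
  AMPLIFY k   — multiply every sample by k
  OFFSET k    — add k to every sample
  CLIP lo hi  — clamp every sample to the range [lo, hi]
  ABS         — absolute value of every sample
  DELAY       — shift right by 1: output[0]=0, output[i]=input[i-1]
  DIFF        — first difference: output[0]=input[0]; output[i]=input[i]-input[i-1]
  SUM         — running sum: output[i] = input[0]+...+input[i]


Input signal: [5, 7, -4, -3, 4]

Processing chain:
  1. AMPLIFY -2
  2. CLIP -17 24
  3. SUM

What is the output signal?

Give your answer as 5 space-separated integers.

Input: [5, 7, -4, -3, 4]
Stage 1 (AMPLIFY -2): 5*-2=-10, 7*-2=-14, -4*-2=8, -3*-2=6, 4*-2=-8 -> [-10, -14, 8, 6, -8]
Stage 2 (CLIP -17 24): clip(-10,-17,24)=-10, clip(-14,-17,24)=-14, clip(8,-17,24)=8, clip(6,-17,24)=6, clip(-8,-17,24)=-8 -> [-10, -14, 8, 6, -8]
Stage 3 (SUM): sum[0..0]=-10, sum[0..1]=-24, sum[0..2]=-16, sum[0..3]=-10, sum[0..4]=-18 -> [-10, -24, -16, -10, -18]

Answer: -10 -24 -16 -10 -18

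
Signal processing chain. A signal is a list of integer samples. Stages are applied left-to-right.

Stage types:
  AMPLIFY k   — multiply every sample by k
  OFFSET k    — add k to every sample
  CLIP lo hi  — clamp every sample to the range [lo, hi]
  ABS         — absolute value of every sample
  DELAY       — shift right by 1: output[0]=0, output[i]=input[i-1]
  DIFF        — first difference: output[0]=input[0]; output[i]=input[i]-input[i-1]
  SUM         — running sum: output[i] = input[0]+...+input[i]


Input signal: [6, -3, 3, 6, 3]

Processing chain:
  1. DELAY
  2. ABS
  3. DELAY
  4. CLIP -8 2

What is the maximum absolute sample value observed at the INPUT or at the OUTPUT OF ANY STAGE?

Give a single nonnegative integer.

Answer: 6

Derivation:
Input: [6, -3, 3, 6, 3] (max |s|=6)
Stage 1 (DELAY): [0, 6, -3, 3, 6] = [0, 6, -3, 3, 6] -> [0, 6, -3, 3, 6] (max |s|=6)
Stage 2 (ABS): |0|=0, |6|=6, |-3|=3, |3|=3, |6|=6 -> [0, 6, 3, 3, 6] (max |s|=6)
Stage 3 (DELAY): [0, 0, 6, 3, 3] = [0, 0, 6, 3, 3] -> [0, 0, 6, 3, 3] (max |s|=6)
Stage 4 (CLIP -8 2): clip(0,-8,2)=0, clip(0,-8,2)=0, clip(6,-8,2)=2, clip(3,-8,2)=2, clip(3,-8,2)=2 -> [0, 0, 2, 2, 2] (max |s|=2)
Overall max amplitude: 6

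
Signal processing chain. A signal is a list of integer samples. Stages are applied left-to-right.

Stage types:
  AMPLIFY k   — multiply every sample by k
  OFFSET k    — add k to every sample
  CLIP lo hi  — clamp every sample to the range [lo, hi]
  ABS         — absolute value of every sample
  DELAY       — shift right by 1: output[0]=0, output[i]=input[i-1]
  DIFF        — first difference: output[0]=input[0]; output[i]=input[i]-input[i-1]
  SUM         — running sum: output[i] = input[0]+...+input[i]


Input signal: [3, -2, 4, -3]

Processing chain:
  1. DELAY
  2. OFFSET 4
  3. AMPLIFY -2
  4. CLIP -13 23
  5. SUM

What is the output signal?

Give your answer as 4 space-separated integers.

Input: [3, -2, 4, -3]
Stage 1 (DELAY): [0, 3, -2, 4] = [0, 3, -2, 4] -> [0, 3, -2, 4]
Stage 2 (OFFSET 4): 0+4=4, 3+4=7, -2+4=2, 4+4=8 -> [4, 7, 2, 8]
Stage 3 (AMPLIFY -2): 4*-2=-8, 7*-2=-14, 2*-2=-4, 8*-2=-16 -> [-8, -14, -4, -16]
Stage 4 (CLIP -13 23): clip(-8,-13,23)=-8, clip(-14,-13,23)=-13, clip(-4,-13,23)=-4, clip(-16,-13,23)=-13 -> [-8, -13, -4, -13]
Stage 5 (SUM): sum[0..0]=-8, sum[0..1]=-21, sum[0..2]=-25, sum[0..3]=-38 -> [-8, -21, -25, -38]

Answer: -8 -21 -25 -38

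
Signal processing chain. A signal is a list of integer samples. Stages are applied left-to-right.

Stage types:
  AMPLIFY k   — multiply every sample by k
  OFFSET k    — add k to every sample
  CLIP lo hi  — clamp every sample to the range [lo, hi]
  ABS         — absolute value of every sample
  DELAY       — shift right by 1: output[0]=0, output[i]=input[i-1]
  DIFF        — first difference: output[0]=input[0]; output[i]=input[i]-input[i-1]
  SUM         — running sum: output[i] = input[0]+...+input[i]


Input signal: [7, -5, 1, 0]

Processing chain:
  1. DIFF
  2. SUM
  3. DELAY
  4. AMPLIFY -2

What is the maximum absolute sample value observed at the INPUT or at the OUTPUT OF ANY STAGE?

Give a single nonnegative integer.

Input: [7, -5, 1, 0] (max |s|=7)
Stage 1 (DIFF): s[0]=7, -5-7=-12, 1--5=6, 0-1=-1 -> [7, -12, 6, -1] (max |s|=12)
Stage 2 (SUM): sum[0..0]=7, sum[0..1]=-5, sum[0..2]=1, sum[0..3]=0 -> [7, -5, 1, 0] (max |s|=7)
Stage 3 (DELAY): [0, 7, -5, 1] = [0, 7, -5, 1] -> [0, 7, -5, 1] (max |s|=7)
Stage 4 (AMPLIFY -2): 0*-2=0, 7*-2=-14, -5*-2=10, 1*-2=-2 -> [0, -14, 10, -2] (max |s|=14)
Overall max amplitude: 14

Answer: 14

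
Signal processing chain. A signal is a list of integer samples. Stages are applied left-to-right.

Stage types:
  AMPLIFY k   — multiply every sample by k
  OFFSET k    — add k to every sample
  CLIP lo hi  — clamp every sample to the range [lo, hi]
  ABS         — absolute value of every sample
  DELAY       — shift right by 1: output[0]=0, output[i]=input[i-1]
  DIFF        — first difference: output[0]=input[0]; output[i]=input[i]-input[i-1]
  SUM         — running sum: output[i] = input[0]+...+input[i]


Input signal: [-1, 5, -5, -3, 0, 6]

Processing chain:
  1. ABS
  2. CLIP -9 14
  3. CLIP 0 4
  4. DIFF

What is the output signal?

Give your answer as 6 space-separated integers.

Answer: 1 3 0 -1 -3 4

Derivation:
Input: [-1, 5, -5, -3, 0, 6]
Stage 1 (ABS): |-1|=1, |5|=5, |-5|=5, |-3|=3, |0|=0, |6|=6 -> [1, 5, 5, 3, 0, 6]
Stage 2 (CLIP -9 14): clip(1,-9,14)=1, clip(5,-9,14)=5, clip(5,-9,14)=5, clip(3,-9,14)=3, clip(0,-9,14)=0, clip(6,-9,14)=6 -> [1, 5, 5, 3, 0, 6]
Stage 3 (CLIP 0 4): clip(1,0,4)=1, clip(5,0,4)=4, clip(5,0,4)=4, clip(3,0,4)=3, clip(0,0,4)=0, clip(6,0,4)=4 -> [1, 4, 4, 3, 0, 4]
Stage 4 (DIFF): s[0]=1, 4-1=3, 4-4=0, 3-4=-1, 0-3=-3, 4-0=4 -> [1, 3, 0, -1, -3, 4]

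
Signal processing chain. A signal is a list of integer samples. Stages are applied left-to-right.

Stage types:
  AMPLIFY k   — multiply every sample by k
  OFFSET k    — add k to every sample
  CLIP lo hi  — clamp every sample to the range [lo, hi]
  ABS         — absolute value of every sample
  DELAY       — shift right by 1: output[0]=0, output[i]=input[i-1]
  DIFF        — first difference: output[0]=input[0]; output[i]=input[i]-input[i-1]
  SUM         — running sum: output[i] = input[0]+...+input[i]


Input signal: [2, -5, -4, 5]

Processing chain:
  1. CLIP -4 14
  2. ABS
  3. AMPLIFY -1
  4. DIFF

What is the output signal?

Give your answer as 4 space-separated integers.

Input: [2, -5, -4, 5]
Stage 1 (CLIP -4 14): clip(2,-4,14)=2, clip(-5,-4,14)=-4, clip(-4,-4,14)=-4, clip(5,-4,14)=5 -> [2, -4, -4, 5]
Stage 2 (ABS): |2|=2, |-4|=4, |-4|=4, |5|=5 -> [2, 4, 4, 5]
Stage 3 (AMPLIFY -1): 2*-1=-2, 4*-1=-4, 4*-1=-4, 5*-1=-5 -> [-2, -4, -4, -5]
Stage 4 (DIFF): s[0]=-2, -4--2=-2, -4--4=0, -5--4=-1 -> [-2, -2, 0, -1]

Answer: -2 -2 0 -1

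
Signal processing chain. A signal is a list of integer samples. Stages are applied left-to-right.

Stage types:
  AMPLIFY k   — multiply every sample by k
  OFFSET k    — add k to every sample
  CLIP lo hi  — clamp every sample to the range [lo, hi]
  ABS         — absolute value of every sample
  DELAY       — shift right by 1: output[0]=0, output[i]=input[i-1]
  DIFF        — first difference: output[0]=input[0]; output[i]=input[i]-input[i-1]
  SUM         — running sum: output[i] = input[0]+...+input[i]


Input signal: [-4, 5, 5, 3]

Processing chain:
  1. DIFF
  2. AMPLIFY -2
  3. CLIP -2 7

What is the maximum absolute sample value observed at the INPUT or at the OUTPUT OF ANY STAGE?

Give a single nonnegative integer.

Answer: 18

Derivation:
Input: [-4, 5, 5, 3] (max |s|=5)
Stage 1 (DIFF): s[0]=-4, 5--4=9, 5-5=0, 3-5=-2 -> [-4, 9, 0, -2] (max |s|=9)
Stage 2 (AMPLIFY -2): -4*-2=8, 9*-2=-18, 0*-2=0, -2*-2=4 -> [8, -18, 0, 4] (max |s|=18)
Stage 3 (CLIP -2 7): clip(8,-2,7)=7, clip(-18,-2,7)=-2, clip(0,-2,7)=0, clip(4,-2,7)=4 -> [7, -2, 0, 4] (max |s|=7)
Overall max amplitude: 18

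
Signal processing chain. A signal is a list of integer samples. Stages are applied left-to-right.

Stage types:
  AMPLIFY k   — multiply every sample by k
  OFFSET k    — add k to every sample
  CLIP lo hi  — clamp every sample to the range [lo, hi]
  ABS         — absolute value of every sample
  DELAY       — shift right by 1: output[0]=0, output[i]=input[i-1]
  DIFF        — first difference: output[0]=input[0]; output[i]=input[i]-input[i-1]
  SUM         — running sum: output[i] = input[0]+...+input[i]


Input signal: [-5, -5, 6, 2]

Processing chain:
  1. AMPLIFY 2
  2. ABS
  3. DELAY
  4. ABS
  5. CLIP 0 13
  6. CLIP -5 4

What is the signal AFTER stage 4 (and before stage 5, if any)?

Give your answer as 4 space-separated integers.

Answer: 0 10 10 12

Derivation:
Input: [-5, -5, 6, 2]
Stage 1 (AMPLIFY 2): -5*2=-10, -5*2=-10, 6*2=12, 2*2=4 -> [-10, -10, 12, 4]
Stage 2 (ABS): |-10|=10, |-10|=10, |12|=12, |4|=4 -> [10, 10, 12, 4]
Stage 3 (DELAY): [0, 10, 10, 12] = [0, 10, 10, 12] -> [0, 10, 10, 12]
Stage 4 (ABS): |0|=0, |10|=10, |10|=10, |12|=12 -> [0, 10, 10, 12]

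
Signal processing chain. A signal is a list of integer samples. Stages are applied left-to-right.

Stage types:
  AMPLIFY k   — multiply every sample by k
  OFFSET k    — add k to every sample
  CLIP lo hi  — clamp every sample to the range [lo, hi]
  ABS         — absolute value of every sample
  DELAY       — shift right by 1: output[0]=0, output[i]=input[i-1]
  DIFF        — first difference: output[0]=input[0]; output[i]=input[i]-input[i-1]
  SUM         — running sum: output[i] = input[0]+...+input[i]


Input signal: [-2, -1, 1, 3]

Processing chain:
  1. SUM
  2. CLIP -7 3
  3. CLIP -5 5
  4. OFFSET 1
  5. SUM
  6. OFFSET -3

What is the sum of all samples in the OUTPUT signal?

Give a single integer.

Input: [-2, -1, 1, 3]
Stage 1 (SUM): sum[0..0]=-2, sum[0..1]=-3, sum[0..2]=-2, sum[0..3]=1 -> [-2, -3, -2, 1]
Stage 2 (CLIP -7 3): clip(-2,-7,3)=-2, clip(-3,-7,3)=-3, clip(-2,-7,3)=-2, clip(1,-7,3)=1 -> [-2, -3, -2, 1]
Stage 3 (CLIP -5 5): clip(-2,-5,5)=-2, clip(-3,-5,5)=-3, clip(-2,-5,5)=-2, clip(1,-5,5)=1 -> [-2, -3, -2, 1]
Stage 4 (OFFSET 1): -2+1=-1, -3+1=-2, -2+1=-1, 1+1=2 -> [-1, -2, -1, 2]
Stage 5 (SUM): sum[0..0]=-1, sum[0..1]=-3, sum[0..2]=-4, sum[0..3]=-2 -> [-1, -3, -4, -2]
Stage 6 (OFFSET -3): -1+-3=-4, -3+-3=-6, -4+-3=-7, -2+-3=-5 -> [-4, -6, -7, -5]
Output sum: -22

Answer: -22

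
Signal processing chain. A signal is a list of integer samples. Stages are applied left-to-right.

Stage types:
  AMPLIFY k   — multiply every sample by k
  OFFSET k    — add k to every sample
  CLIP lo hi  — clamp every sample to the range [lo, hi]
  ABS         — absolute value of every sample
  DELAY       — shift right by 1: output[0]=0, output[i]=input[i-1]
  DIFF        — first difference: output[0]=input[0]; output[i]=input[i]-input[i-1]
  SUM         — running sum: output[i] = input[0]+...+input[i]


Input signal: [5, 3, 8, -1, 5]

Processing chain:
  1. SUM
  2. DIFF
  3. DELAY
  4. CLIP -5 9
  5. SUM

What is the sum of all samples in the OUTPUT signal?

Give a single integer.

Answer: 44

Derivation:
Input: [5, 3, 8, -1, 5]
Stage 1 (SUM): sum[0..0]=5, sum[0..1]=8, sum[0..2]=16, sum[0..3]=15, sum[0..4]=20 -> [5, 8, 16, 15, 20]
Stage 2 (DIFF): s[0]=5, 8-5=3, 16-8=8, 15-16=-1, 20-15=5 -> [5, 3, 8, -1, 5]
Stage 3 (DELAY): [0, 5, 3, 8, -1] = [0, 5, 3, 8, -1] -> [0, 5, 3, 8, -1]
Stage 4 (CLIP -5 9): clip(0,-5,9)=0, clip(5,-5,9)=5, clip(3,-5,9)=3, clip(8,-5,9)=8, clip(-1,-5,9)=-1 -> [0, 5, 3, 8, -1]
Stage 5 (SUM): sum[0..0]=0, sum[0..1]=5, sum[0..2]=8, sum[0..3]=16, sum[0..4]=15 -> [0, 5, 8, 16, 15]
Output sum: 44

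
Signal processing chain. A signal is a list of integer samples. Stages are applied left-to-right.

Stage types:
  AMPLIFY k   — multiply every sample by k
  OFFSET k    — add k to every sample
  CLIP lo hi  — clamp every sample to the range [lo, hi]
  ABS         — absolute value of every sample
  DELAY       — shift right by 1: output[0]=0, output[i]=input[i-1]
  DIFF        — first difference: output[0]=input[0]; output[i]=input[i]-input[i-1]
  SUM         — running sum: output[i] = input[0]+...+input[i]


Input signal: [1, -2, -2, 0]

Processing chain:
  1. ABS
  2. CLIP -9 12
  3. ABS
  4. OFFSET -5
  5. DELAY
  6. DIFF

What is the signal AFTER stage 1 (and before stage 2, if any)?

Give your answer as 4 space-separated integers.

Input: [1, -2, -2, 0]
Stage 1 (ABS): |1|=1, |-2|=2, |-2|=2, |0|=0 -> [1, 2, 2, 0]

Answer: 1 2 2 0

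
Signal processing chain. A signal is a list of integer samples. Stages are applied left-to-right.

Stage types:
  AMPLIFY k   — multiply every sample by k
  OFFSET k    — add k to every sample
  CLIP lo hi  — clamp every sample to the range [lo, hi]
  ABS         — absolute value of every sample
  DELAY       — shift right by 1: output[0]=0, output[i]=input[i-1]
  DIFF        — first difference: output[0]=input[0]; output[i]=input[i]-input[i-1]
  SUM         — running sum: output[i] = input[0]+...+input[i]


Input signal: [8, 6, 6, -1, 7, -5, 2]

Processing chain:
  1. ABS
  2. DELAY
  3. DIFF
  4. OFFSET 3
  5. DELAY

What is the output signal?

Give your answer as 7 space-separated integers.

Answer: 0 3 11 1 3 -2 9

Derivation:
Input: [8, 6, 6, -1, 7, -5, 2]
Stage 1 (ABS): |8|=8, |6|=6, |6|=6, |-1|=1, |7|=7, |-5|=5, |2|=2 -> [8, 6, 6, 1, 7, 5, 2]
Stage 2 (DELAY): [0, 8, 6, 6, 1, 7, 5] = [0, 8, 6, 6, 1, 7, 5] -> [0, 8, 6, 6, 1, 7, 5]
Stage 3 (DIFF): s[0]=0, 8-0=8, 6-8=-2, 6-6=0, 1-6=-5, 7-1=6, 5-7=-2 -> [0, 8, -2, 0, -5, 6, -2]
Stage 4 (OFFSET 3): 0+3=3, 8+3=11, -2+3=1, 0+3=3, -5+3=-2, 6+3=9, -2+3=1 -> [3, 11, 1, 3, -2, 9, 1]
Stage 5 (DELAY): [0, 3, 11, 1, 3, -2, 9] = [0, 3, 11, 1, 3, -2, 9] -> [0, 3, 11, 1, 3, -2, 9]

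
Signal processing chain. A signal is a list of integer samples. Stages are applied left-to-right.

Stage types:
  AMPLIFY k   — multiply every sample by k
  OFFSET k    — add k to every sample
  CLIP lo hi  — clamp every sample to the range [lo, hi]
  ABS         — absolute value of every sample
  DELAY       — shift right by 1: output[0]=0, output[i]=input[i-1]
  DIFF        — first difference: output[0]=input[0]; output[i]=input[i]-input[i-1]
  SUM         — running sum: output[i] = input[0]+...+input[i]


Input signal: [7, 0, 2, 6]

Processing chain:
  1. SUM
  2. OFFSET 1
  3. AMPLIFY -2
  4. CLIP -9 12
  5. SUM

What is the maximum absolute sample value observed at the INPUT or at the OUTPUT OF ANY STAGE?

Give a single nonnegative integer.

Answer: 36

Derivation:
Input: [7, 0, 2, 6] (max |s|=7)
Stage 1 (SUM): sum[0..0]=7, sum[0..1]=7, sum[0..2]=9, sum[0..3]=15 -> [7, 7, 9, 15] (max |s|=15)
Stage 2 (OFFSET 1): 7+1=8, 7+1=8, 9+1=10, 15+1=16 -> [8, 8, 10, 16] (max |s|=16)
Stage 3 (AMPLIFY -2): 8*-2=-16, 8*-2=-16, 10*-2=-20, 16*-2=-32 -> [-16, -16, -20, -32] (max |s|=32)
Stage 4 (CLIP -9 12): clip(-16,-9,12)=-9, clip(-16,-9,12)=-9, clip(-20,-9,12)=-9, clip(-32,-9,12)=-9 -> [-9, -9, -9, -9] (max |s|=9)
Stage 5 (SUM): sum[0..0]=-9, sum[0..1]=-18, sum[0..2]=-27, sum[0..3]=-36 -> [-9, -18, -27, -36] (max |s|=36)
Overall max amplitude: 36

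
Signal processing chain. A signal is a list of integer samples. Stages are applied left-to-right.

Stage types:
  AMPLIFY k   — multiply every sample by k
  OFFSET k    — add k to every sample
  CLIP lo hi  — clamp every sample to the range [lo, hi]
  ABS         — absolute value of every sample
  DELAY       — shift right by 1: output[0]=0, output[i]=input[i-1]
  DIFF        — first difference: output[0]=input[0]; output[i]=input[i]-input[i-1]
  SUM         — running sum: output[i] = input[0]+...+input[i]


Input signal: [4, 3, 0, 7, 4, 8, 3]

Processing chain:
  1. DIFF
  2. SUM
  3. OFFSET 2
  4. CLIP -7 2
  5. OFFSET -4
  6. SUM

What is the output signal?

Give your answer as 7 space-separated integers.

Answer: -2 -4 -6 -8 -10 -12 -14

Derivation:
Input: [4, 3, 0, 7, 4, 8, 3]
Stage 1 (DIFF): s[0]=4, 3-4=-1, 0-3=-3, 7-0=7, 4-7=-3, 8-4=4, 3-8=-5 -> [4, -1, -3, 7, -3, 4, -5]
Stage 2 (SUM): sum[0..0]=4, sum[0..1]=3, sum[0..2]=0, sum[0..3]=7, sum[0..4]=4, sum[0..5]=8, sum[0..6]=3 -> [4, 3, 0, 7, 4, 8, 3]
Stage 3 (OFFSET 2): 4+2=6, 3+2=5, 0+2=2, 7+2=9, 4+2=6, 8+2=10, 3+2=5 -> [6, 5, 2, 9, 6, 10, 5]
Stage 4 (CLIP -7 2): clip(6,-7,2)=2, clip(5,-7,2)=2, clip(2,-7,2)=2, clip(9,-7,2)=2, clip(6,-7,2)=2, clip(10,-7,2)=2, clip(5,-7,2)=2 -> [2, 2, 2, 2, 2, 2, 2]
Stage 5 (OFFSET -4): 2+-4=-2, 2+-4=-2, 2+-4=-2, 2+-4=-2, 2+-4=-2, 2+-4=-2, 2+-4=-2 -> [-2, -2, -2, -2, -2, -2, -2]
Stage 6 (SUM): sum[0..0]=-2, sum[0..1]=-4, sum[0..2]=-6, sum[0..3]=-8, sum[0..4]=-10, sum[0..5]=-12, sum[0..6]=-14 -> [-2, -4, -6, -8, -10, -12, -14]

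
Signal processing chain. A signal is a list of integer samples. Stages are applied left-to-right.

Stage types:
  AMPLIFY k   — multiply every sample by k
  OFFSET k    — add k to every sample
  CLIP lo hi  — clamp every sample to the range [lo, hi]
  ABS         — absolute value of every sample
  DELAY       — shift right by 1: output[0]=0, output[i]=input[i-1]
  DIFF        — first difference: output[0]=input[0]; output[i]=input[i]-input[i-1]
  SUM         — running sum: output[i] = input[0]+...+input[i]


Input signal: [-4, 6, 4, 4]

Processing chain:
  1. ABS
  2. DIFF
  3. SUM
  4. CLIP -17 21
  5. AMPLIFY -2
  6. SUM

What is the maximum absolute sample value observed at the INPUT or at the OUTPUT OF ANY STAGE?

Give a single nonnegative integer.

Input: [-4, 6, 4, 4] (max |s|=6)
Stage 1 (ABS): |-4|=4, |6|=6, |4|=4, |4|=4 -> [4, 6, 4, 4] (max |s|=6)
Stage 2 (DIFF): s[0]=4, 6-4=2, 4-6=-2, 4-4=0 -> [4, 2, -2, 0] (max |s|=4)
Stage 3 (SUM): sum[0..0]=4, sum[0..1]=6, sum[0..2]=4, sum[0..3]=4 -> [4, 6, 4, 4] (max |s|=6)
Stage 4 (CLIP -17 21): clip(4,-17,21)=4, clip(6,-17,21)=6, clip(4,-17,21)=4, clip(4,-17,21)=4 -> [4, 6, 4, 4] (max |s|=6)
Stage 5 (AMPLIFY -2): 4*-2=-8, 6*-2=-12, 4*-2=-8, 4*-2=-8 -> [-8, -12, -8, -8] (max |s|=12)
Stage 6 (SUM): sum[0..0]=-8, sum[0..1]=-20, sum[0..2]=-28, sum[0..3]=-36 -> [-8, -20, -28, -36] (max |s|=36)
Overall max amplitude: 36

Answer: 36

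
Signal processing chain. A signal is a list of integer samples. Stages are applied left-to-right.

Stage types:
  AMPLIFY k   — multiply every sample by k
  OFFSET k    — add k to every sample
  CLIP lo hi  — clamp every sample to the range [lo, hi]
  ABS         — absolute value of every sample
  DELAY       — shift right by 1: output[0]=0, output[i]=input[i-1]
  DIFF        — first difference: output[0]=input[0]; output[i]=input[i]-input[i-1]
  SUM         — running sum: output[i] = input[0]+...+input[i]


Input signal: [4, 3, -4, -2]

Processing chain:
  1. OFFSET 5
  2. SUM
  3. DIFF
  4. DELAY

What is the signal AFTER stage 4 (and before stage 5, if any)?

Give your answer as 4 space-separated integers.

Answer: 0 9 8 1

Derivation:
Input: [4, 3, -4, -2]
Stage 1 (OFFSET 5): 4+5=9, 3+5=8, -4+5=1, -2+5=3 -> [9, 8, 1, 3]
Stage 2 (SUM): sum[0..0]=9, sum[0..1]=17, sum[0..2]=18, sum[0..3]=21 -> [9, 17, 18, 21]
Stage 3 (DIFF): s[0]=9, 17-9=8, 18-17=1, 21-18=3 -> [9, 8, 1, 3]
Stage 4 (DELAY): [0, 9, 8, 1] = [0, 9, 8, 1] -> [0, 9, 8, 1]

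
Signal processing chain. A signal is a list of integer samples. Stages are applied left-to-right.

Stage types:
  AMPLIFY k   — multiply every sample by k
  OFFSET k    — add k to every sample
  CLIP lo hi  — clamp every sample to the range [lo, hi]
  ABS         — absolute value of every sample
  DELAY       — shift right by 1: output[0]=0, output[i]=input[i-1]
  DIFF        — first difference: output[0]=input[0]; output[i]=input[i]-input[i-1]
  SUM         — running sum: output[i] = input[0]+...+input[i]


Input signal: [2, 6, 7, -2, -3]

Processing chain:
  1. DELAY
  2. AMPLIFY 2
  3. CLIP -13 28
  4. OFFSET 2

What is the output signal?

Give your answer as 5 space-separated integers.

Input: [2, 6, 7, -2, -3]
Stage 1 (DELAY): [0, 2, 6, 7, -2] = [0, 2, 6, 7, -2] -> [0, 2, 6, 7, -2]
Stage 2 (AMPLIFY 2): 0*2=0, 2*2=4, 6*2=12, 7*2=14, -2*2=-4 -> [0, 4, 12, 14, -4]
Stage 3 (CLIP -13 28): clip(0,-13,28)=0, clip(4,-13,28)=4, clip(12,-13,28)=12, clip(14,-13,28)=14, clip(-4,-13,28)=-4 -> [0, 4, 12, 14, -4]
Stage 4 (OFFSET 2): 0+2=2, 4+2=6, 12+2=14, 14+2=16, -4+2=-2 -> [2, 6, 14, 16, -2]

Answer: 2 6 14 16 -2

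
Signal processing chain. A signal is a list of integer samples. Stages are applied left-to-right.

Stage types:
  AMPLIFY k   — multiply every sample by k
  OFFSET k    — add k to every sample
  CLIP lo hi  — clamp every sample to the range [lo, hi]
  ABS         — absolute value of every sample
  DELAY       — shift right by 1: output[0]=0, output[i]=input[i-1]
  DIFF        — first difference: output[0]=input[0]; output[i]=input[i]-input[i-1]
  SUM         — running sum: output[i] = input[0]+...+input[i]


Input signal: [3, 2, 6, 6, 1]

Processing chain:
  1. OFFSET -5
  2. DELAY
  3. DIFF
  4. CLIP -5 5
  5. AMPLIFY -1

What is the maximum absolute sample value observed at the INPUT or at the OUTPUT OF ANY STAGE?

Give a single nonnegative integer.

Input: [3, 2, 6, 6, 1] (max |s|=6)
Stage 1 (OFFSET -5): 3+-5=-2, 2+-5=-3, 6+-5=1, 6+-5=1, 1+-5=-4 -> [-2, -3, 1, 1, -4] (max |s|=4)
Stage 2 (DELAY): [0, -2, -3, 1, 1] = [0, -2, -3, 1, 1] -> [0, -2, -3, 1, 1] (max |s|=3)
Stage 3 (DIFF): s[0]=0, -2-0=-2, -3--2=-1, 1--3=4, 1-1=0 -> [0, -2, -1, 4, 0] (max |s|=4)
Stage 4 (CLIP -5 5): clip(0,-5,5)=0, clip(-2,-5,5)=-2, clip(-1,-5,5)=-1, clip(4,-5,5)=4, clip(0,-5,5)=0 -> [0, -2, -1, 4, 0] (max |s|=4)
Stage 5 (AMPLIFY -1): 0*-1=0, -2*-1=2, -1*-1=1, 4*-1=-4, 0*-1=0 -> [0, 2, 1, -4, 0] (max |s|=4)
Overall max amplitude: 6

Answer: 6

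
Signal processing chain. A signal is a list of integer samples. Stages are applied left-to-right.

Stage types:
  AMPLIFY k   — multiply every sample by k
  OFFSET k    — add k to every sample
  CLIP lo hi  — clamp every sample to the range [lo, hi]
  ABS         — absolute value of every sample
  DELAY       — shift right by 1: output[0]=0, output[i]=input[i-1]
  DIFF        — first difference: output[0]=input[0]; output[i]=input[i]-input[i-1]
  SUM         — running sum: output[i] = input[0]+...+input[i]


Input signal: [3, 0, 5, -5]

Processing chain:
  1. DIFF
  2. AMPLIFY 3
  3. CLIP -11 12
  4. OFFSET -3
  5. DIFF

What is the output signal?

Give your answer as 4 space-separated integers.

Answer: 6 -18 21 -23

Derivation:
Input: [3, 0, 5, -5]
Stage 1 (DIFF): s[0]=3, 0-3=-3, 5-0=5, -5-5=-10 -> [3, -3, 5, -10]
Stage 2 (AMPLIFY 3): 3*3=9, -3*3=-9, 5*3=15, -10*3=-30 -> [9, -9, 15, -30]
Stage 3 (CLIP -11 12): clip(9,-11,12)=9, clip(-9,-11,12)=-9, clip(15,-11,12)=12, clip(-30,-11,12)=-11 -> [9, -9, 12, -11]
Stage 4 (OFFSET -3): 9+-3=6, -9+-3=-12, 12+-3=9, -11+-3=-14 -> [6, -12, 9, -14]
Stage 5 (DIFF): s[0]=6, -12-6=-18, 9--12=21, -14-9=-23 -> [6, -18, 21, -23]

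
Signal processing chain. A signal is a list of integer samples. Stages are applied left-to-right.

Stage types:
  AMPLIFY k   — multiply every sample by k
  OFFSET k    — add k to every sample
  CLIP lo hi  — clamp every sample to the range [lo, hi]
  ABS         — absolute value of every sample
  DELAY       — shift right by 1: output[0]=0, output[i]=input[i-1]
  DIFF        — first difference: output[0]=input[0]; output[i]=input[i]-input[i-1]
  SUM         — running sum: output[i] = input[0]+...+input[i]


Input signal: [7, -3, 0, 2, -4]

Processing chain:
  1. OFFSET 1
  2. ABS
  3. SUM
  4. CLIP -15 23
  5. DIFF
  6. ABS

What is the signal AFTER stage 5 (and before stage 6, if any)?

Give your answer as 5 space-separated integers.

Input: [7, -3, 0, 2, -4]
Stage 1 (OFFSET 1): 7+1=8, -3+1=-2, 0+1=1, 2+1=3, -4+1=-3 -> [8, -2, 1, 3, -3]
Stage 2 (ABS): |8|=8, |-2|=2, |1|=1, |3|=3, |-3|=3 -> [8, 2, 1, 3, 3]
Stage 3 (SUM): sum[0..0]=8, sum[0..1]=10, sum[0..2]=11, sum[0..3]=14, sum[0..4]=17 -> [8, 10, 11, 14, 17]
Stage 4 (CLIP -15 23): clip(8,-15,23)=8, clip(10,-15,23)=10, clip(11,-15,23)=11, clip(14,-15,23)=14, clip(17,-15,23)=17 -> [8, 10, 11, 14, 17]
Stage 5 (DIFF): s[0]=8, 10-8=2, 11-10=1, 14-11=3, 17-14=3 -> [8, 2, 1, 3, 3]

Answer: 8 2 1 3 3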